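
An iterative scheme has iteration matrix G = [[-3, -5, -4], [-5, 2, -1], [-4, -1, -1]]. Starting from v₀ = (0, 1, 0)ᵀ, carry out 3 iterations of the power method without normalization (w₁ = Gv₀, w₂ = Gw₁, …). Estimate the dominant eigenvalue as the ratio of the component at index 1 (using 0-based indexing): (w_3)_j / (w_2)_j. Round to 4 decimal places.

-0.1333

w1 = Gv₀ = (-5, 2, -1)
w2 = Gw1 = (9, 30, 19)
w3 = Gw2 = (-253, -4, -85)
Ratio at component: -4 / 30 = -0.1333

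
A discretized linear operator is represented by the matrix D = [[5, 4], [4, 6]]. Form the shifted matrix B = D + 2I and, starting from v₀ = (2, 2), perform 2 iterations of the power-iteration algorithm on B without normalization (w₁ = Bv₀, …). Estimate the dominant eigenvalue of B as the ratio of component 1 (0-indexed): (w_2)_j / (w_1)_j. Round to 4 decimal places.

B = D + 2I has rows (7, 4); (4, 8)
w1 = Bv₀ = (22, 24)
w2 = Bw1 = (250, 280)
Ratio: 280/24 = 11.6667

μ ≈ 11.6667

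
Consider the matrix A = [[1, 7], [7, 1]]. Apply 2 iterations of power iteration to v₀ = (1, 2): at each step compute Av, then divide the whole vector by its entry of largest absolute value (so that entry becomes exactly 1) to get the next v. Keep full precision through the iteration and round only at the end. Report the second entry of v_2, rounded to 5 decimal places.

Av0 = (15.000000, 9.000000); divide by 15.000000 → v1 = (1.000000, 0.600000)
Av1 = (5.200000, 7.600000); divide by 7.600000 → v2 = (0.684211, 1.000000)
Requested entry of v2: 114/114 = 1.00000

1.00000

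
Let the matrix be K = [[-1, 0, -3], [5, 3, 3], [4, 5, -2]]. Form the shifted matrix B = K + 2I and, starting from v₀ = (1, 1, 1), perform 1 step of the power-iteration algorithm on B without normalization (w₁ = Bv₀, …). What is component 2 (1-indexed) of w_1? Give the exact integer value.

13

B = K + 2I has rows (1, 0, -3); (5, 5, 3); (4, 5, 0)
w1 = Bv₀ = (1·1 + 0·1 + (-3)·1; 5·1 + 5·1 + 3·1; 4·1 + 5·1 + 0·1) = (-2, 13, 9)
Requested component of w1: 13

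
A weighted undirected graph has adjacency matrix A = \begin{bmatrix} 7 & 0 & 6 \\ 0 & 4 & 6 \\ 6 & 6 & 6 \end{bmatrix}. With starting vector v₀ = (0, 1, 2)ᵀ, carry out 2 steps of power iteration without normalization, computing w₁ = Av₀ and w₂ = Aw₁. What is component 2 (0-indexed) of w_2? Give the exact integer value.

276

w1 = Av₀ = (7·0 + 0·1 + 6·2; 0·0 + 4·1 + 6·2; 6·0 + 6·1 + 6·2) = (12, 16, 18)
w2 = Aw1 = (7·12 + 0·16 + 6·18; 0·12 + 4·16 + 6·18; 6·12 + 6·16 + 6·18) = (192, 172, 276)
The requested component of w2 is 276.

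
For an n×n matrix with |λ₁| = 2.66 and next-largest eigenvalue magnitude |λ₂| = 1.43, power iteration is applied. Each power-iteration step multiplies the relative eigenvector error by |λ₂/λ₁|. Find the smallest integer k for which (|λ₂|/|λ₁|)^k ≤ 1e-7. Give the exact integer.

26

|λ₂/λ₁| = 1.43/2.66 = 0.53759
Need k ≥ ln(1e-7) / ln(0.53759) = -16.1181 / -0.6207 ≈ 25.970
Smallest integer k satisfying the bound: 26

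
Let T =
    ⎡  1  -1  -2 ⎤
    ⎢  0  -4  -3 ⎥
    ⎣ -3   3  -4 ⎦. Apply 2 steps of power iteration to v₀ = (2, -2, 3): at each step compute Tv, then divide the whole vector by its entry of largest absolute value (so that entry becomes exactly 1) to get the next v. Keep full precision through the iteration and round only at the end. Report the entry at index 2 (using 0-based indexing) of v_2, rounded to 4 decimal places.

Tv0 = (-2.00000, -1.00000, -24.00000); divide by -24.00000 → v1 = (0.08333, 0.04167, 1.00000)
Tv1 = (-1.95833, -3.16667, -4.12500); divide by -4.12500 → v2 = (0.47475, 0.76768, 1.00000)
Requested entry of v2: 99/99 = 1.0000

1.0000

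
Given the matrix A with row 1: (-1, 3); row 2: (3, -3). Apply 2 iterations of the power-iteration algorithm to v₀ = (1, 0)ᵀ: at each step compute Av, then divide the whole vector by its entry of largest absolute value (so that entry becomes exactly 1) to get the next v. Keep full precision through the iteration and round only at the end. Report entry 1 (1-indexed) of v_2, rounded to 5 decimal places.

Av0 = (-1.000000, 3.000000); divide by 3.000000 → v1 = (-0.333333, 1.000000)
Av1 = (3.333333, -4.000000); divide by -4.000000 → v2 = (-0.833333, 1.000000)
Requested entry of v2: 10/-12 = -0.83333

-0.83333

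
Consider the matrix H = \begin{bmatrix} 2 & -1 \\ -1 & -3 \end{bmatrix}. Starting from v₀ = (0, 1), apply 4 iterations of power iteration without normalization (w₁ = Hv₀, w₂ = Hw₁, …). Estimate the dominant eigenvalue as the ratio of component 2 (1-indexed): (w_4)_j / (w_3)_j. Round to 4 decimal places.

-3.2581

w1 = Hv₀ = (2·0 + (-1)·1; (-1)·0 + (-3)·1) = (-1, -3)
w2 = Hw1 = (2·(-1) + (-1)·(-3); (-1)·(-1) + (-3)·(-3)) = (1, 10)
w3 = Hw2 = (-8, -31)
w4 = Hw3 = (15, 101)
Ratio at component: 101 / -31 = -3.2581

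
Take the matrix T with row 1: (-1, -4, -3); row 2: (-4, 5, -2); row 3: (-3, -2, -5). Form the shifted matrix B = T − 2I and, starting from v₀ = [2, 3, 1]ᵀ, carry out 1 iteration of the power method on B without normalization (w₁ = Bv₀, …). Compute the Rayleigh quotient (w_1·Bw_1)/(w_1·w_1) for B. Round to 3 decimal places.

B = T − 2I has rows (-3, -4, -3); (-4, 3, -2); (-3, -2, -7)
w1 = Bv₀ = ((-3)·2 + (-4)·3 + (-3)·1; (-4)·2 + 3·3 + (-2)·1; (-3)·2 + (-2)·3 + (-7)·1) = (-21, -1, -19)
Bw1 = (124, 119, 198)
w1·Bw1 = -6485; w1·w1 = 803; μ ≈ -6485/803 = -8.076

μ ≈ -8.076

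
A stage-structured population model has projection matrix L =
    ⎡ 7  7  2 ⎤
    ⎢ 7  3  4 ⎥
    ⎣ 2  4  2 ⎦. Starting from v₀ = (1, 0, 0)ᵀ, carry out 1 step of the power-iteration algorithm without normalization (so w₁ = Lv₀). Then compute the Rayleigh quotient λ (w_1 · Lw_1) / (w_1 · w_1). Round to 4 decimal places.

w1 = Lv₀ = (7·1 + 7·0 + 2·0; 7·1 + 3·0 + 4·0; 2·1 + 4·0 + 2·0) = (7, 7, 2)
Lw1 = (102, 78, 46)
w1·Lw1 = 7·102 + 7·78 + 2·46 = 1352; w1·w1 = 7·7 + 7·7 + 2·2 = 102
λ ≈ 1352/102 = 13.2549

λ ≈ 13.2549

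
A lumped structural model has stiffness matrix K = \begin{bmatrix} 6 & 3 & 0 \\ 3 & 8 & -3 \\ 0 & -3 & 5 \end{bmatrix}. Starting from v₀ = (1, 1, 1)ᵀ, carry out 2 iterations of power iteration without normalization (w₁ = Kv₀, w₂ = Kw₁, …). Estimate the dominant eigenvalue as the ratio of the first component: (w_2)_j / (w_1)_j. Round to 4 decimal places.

λ ≈ 8.6667

w1 = Kv₀ = (9, 8, 2)
w2 = Kw1 = (78, 85, -14)
Ratio at component: 78 / 9 = 8.6667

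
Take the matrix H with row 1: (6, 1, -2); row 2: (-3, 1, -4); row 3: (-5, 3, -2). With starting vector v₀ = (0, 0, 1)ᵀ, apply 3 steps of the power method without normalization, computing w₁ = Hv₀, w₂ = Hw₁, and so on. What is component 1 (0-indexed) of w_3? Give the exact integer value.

w1 = Hv₀ = (6·0 + 1·0 + (-2)·1; (-3)·0 + 1·0 + (-4)·1; (-5)·0 + 3·0 + (-2)·1) = (-2, -4, -2)
w2 = Hw1 = (6·(-2) + 1·(-4) + (-2)·(-2); (-3)·(-2) + 1·(-4) + (-4)·(-2); (-5)·(-2) + 3·(-4) + (-2)·(-2)) = (-12, 10, 2)
w3 = Hw2 = (-66, 38, 86)
The requested component of w3 is 38.

38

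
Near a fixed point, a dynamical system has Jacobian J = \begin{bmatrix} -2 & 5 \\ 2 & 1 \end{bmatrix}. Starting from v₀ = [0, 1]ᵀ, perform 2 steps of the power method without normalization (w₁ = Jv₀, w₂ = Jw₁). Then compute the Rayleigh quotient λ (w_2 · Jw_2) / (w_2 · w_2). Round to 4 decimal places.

-2.1507

w1 = Jv₀ = (5, 1)
w2 = Jw1 = (-5, 11)
Jw2 = (65, 1)
w2·Jw2 = (-5)·65 + 11·1 = -314; w2·w2 = (-5)·(-5) + 11·11 = 146
λ ≈ -314/146 = -2.1507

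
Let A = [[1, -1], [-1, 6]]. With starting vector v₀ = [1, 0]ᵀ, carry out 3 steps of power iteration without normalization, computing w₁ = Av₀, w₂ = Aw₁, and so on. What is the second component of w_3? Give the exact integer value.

w1 = Av₀ = (1·1 + (-1)·0; (-1)·1 + 6·0) = (1, -1)
w2 = Aw1 = (1·1 + (-1)·(-1); (-1)·1 + 6·(-1)) = (2, -7)
w3 = Aw2 = (9, -44)
The requested component of w3 is -44.

-44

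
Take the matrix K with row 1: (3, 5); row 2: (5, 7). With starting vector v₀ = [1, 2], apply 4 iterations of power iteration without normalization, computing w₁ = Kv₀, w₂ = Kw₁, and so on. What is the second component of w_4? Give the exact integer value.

21352

w1 = Kv₀ = (13, 19)
w2 = Kw1 = (134, 198)
w3 = Kw2 = (1392, 2056)
w4 = Kw3 = (14456, 21352)
The requested component of w4 is 21352.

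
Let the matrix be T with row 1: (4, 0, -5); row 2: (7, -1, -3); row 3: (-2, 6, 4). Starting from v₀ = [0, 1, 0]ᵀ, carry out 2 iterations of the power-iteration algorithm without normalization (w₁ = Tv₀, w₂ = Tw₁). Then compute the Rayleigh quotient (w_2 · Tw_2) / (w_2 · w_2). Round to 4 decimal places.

w1 = Tv₀ = (0, -1, 6)
w2 = Tw1 = (-30, -17, 18)
Tw2 = (-210, -247, 30)
w2·Tw2 = (-30)·(-210) + (-17)·(-247) + 18·30 = 11039; w2·w2 = (-30)·(-30) + (-17)·(-17) + 18·18 = 1513
λ ≈ 11039/1513 = 7.2961

λ ≈ 7.2961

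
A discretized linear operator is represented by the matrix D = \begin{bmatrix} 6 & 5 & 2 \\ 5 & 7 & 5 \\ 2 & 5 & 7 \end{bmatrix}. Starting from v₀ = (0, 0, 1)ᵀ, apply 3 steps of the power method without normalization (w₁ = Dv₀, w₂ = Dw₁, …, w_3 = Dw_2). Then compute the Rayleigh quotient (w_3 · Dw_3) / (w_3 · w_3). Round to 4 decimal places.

λ ≈ 14.8600

w1 = Dv₀ = (6·0 + 5·0 + 2·1; 5·0 + 7·0 + 5·1; 2·0 + 5·0 + 7·1) = (2, 5, 7)
w2 = Dw1 = (6·2 + 5·5 + 2·7; 5·2 + 7·5 + 5·7; 2·2 + 5·5 + 7·7) = (51, 80, 78)
w3 = Dw2 = (862, 1205, 1048)
Dw3 = (13293, 17985, 15085)
w3·Dw3 = 862·13293 + 1205·17985 + 1048·15085 = 48939571; w3·w3 = 862·862 + 1205·1205 + 1048·1048 = 3293373
λ ≈ 48939571/3293373 = 14.8600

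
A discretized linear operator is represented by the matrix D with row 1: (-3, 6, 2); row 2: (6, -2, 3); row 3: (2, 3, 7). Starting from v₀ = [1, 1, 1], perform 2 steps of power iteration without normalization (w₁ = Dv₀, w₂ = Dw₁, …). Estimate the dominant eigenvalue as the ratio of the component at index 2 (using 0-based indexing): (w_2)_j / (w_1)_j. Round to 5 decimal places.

9.58333

w1 = Dv₀ = ((-3)·1 + 6·1 + 2·1; 6·1 + (-2)·1 + 3·1; 2·1 + 3·1 + 7·1) = (5, 7, 12)
w2 = Dw1 = ((-3)·5 + 6·7 + 2·12; 6·5 + (-2)·7 + 3·12; 2·5 + 3·7 + 7·12) = (51, 52, 115)
Ratio at component: 115 / 12 = 9.58333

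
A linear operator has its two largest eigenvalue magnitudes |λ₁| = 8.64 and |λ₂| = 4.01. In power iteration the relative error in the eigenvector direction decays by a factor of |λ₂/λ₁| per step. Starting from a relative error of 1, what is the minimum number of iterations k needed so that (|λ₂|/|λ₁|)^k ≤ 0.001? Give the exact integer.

9

|λ₂/λ₁| = 4.01/8.64 = 0.46412
Need k ≥ ln(0.001) / ln(0.46412) = -6.9078 / -0.7676 ≈ 8.999
Smallest integer k satisfying the bound: 9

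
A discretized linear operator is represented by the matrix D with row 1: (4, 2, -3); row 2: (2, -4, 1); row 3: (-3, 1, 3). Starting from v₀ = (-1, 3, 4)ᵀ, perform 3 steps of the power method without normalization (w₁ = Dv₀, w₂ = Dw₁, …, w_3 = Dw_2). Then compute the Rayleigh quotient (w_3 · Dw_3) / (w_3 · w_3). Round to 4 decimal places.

w1 = Dv₀ = (4·(-1) + 2·3 + (-3)·4; 2·(-1) + (-4)·3 + 1·4; (-3)·(-1) + 1·3 + 3·4) = (-10, -10, 18)
w2 = Dw1 = (4·(-10) + 2·(-10) + (-3)·18; 2·(-10) + (-4)·(-10) + 1·18; (-3)·(-10) + 1·(-10) + 3·18) = (-114, 38, 74)
w3 = Dw2 = (-602, -306, 602)
Dw3 = (-4826, 622, 3306)
w3·Dw3 = (-602)·(-4826) + (-306)·622 + 602·3306 = 4705132; w3·w3 = (-602)·(-602) + (-306)·(-306) + 602·602 = 818444
λ ≈ 4705132/818444 = 5.7489

5.7489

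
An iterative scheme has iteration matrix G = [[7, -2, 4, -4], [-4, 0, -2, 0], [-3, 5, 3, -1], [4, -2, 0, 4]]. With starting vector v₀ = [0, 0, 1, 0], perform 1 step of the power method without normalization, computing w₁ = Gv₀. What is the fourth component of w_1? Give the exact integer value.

0

w1 = Gv₀ = (4, -2, 3, 0)
The requested component of w1 is 0.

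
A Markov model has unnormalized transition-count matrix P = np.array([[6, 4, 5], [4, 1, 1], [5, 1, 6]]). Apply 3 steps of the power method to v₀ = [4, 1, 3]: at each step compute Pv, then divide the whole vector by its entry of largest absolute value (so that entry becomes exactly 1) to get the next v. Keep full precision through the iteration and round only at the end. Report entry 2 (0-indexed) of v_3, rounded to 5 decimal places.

Pv0 = (43.000000, 20.000000, 39.000000); divide by 43.000000 → v1 = (1.000000, 0.465116, 0.906977)
Pv1 = (12.395349, 5.372093, 10.906977); divide by 12.395349 → v2 = (1.000000, 0.433396, 0.879925)
Pv2 = (12.133208, 5.313321, 10.712946); divide by 12.133208 → v3 = (1.000000, 0.437916, 0.882944)
Requested entry of v3: 5710/6467 = 0.88294

0.88294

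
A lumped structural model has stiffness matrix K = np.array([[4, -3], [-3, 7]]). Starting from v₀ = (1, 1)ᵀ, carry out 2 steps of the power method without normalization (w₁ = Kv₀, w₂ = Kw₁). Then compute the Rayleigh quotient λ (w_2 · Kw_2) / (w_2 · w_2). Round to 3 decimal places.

8.463

w1 = Kv₀ = (1, 4)
w2 = Kw1 = (-8, 25)
Kw2 = (-107, 199)
w2·Kw2 = (-8)·(-107) + 25·199 = 5831; w2·w2 = (-8)·(-8) + 25·25 = 689
λ ≈ 5831/689 = 8.463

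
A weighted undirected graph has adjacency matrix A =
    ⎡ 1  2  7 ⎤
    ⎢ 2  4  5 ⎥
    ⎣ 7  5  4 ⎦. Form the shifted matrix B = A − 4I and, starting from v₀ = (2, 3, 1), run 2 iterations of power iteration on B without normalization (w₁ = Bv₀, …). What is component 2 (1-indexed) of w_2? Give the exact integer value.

159

B = A − 4I has rows (-3, 2, 7); (2, 0, 5); (7, 5, 0)
w1 = Bv₀ = ((-3)·2 + 2·3 + 7·1; 2·2 + 0·3 + 5·1; 7·2 + 5·3 + 0·1) = (7, 9, 29)
w2 = Bw1 = ((-3)·7 + 2·9 + 7·29; 2·7 + 0·9 + 5·29; 7·7 + 5·9 + 0·29) = (200, 159, 94)
Requested component of w2: 159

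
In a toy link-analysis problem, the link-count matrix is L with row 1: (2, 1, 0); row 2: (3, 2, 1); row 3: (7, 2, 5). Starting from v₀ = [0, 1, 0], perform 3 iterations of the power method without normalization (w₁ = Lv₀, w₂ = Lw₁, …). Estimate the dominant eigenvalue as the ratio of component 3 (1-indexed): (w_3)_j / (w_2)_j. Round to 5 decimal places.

λ ≈ 7.19048

w1 = Lv₀ = (1, 2, 2)
w2 = Lw1 = (4, 9, 21)
w3 = Lw2 = (17, 51, 151)
Ratio at component: 151 / 21 = 7.19048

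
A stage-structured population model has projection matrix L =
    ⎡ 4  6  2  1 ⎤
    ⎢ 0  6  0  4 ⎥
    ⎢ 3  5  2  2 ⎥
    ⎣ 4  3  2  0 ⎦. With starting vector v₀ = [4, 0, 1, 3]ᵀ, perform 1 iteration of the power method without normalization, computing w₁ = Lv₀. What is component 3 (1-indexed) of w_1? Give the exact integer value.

20

w1 = Lv₀ = (4·4 + 6·0 + 2·1 + 1·3; 0·4 + 6·0 + 0·1 + 4·3; 3·4 + 5·0 + 2·1 + 2·3; 4·4 + 3·0 + 2·1 + 0·3) = (21, 12, 20, 18)
The requested component of w1 is 20.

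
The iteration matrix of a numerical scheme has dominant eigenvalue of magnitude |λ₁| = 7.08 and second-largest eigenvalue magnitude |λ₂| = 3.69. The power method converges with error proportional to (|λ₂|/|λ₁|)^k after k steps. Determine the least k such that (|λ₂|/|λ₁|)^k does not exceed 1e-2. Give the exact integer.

8

|λ₂/λ₁| = 3.69/7.08 = 0.52119
Need k ≥ ln(1e-2) / ln(0.52119) = -4.6052 / -0.6516 ≈ 7.067
Smallest integer k satisfying the bound: 8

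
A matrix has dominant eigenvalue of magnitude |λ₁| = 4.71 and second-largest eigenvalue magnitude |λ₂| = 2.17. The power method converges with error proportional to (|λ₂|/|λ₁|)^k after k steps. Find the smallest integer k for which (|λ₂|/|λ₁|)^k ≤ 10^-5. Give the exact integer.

|λ₂/λ₁| = 2.17/4.71 = 0.46072
Need k ≥ ln(10^-5) / ln(0.46072) = -11.5129 / -0.7750 ≈ 14.856
Smallest integer k satisfying the bound: 15

15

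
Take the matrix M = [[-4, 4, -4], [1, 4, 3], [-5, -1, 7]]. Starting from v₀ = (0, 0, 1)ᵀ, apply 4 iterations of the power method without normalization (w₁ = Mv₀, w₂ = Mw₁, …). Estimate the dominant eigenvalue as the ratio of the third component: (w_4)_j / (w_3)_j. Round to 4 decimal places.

w1 = Mv₀ = (-4, 3, 7)
w2 = Mw1 = (0, 29, 66)
w3 = Mw2 = (-148, 314, 433)
w4 = Mw3 = (116, 2407, 3457)
Ratio at component: 3457 / 433 = 7.9838

λ ≈ 7.9838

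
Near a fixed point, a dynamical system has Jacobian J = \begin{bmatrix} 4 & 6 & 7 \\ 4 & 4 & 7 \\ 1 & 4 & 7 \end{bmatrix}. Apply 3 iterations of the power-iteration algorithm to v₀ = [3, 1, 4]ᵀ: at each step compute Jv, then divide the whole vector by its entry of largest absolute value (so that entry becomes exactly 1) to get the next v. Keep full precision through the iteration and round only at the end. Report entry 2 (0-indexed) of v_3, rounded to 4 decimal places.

0.6599

Jv0 = (46.00000, 44.00000, 35.00000); divide by 46.00000 → v1 = (1.00000, 0.95652, 0.76087)
Jv1 = (15.06522, 13.15217, 10.15217); divide by 15.06522 → v2 = (1.00000, 0.87302, 0.67388)
Jv2 = (13.95527, 12.20924, 9.20924); divide by 13.95527 → v3 = (1.00000, 0.87488, 0.65991)
Requested entry of v3: 6382/9671 = 0.6599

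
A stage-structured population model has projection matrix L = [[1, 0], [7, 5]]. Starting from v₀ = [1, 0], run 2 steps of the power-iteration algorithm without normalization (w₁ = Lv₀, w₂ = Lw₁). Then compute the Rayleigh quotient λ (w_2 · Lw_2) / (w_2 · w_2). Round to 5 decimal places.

w1 = Lv₀ = (1·1 + 0·0; 7·1 + 5·0) = (1, 7)
w2 = Lw1 = (1·1 + 0·7; 7·1 + 5·7) = (1, 42)
Lw2 = (1, 217)
w2·Lw2 = 1·1 + 42·217 = 9115; w2·w2 = 1·1 + 42·42 = 1765
λ ≈ 9115/1765 = 5.16431

λ ≈ 5.16431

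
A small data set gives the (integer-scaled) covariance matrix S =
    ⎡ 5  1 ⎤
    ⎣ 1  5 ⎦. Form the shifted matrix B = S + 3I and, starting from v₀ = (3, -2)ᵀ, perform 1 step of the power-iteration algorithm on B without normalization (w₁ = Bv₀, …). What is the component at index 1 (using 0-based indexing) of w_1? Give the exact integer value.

-13

B = S + 3I has rows (8, 1); (1, 8)
w1 = Bv₀ = (22, -13)
Requested component of w1: -13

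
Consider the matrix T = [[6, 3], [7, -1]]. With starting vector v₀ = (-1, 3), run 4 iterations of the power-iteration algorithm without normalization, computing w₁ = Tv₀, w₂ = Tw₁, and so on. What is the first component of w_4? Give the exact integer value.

-219

w1 = Tv₀ = (6·(-1) + 3·3; 7·(-1) + (-1)·3) = (3, -10)
w2 = Tw1 = (6·3 + 3·(-10); 7·3 + (-1)·(-10)) = (-12, 31)
w3 = Tw2 = (21, -115)
w4 = Tw3 = (-219, 262)
The requested component of w4 is -219.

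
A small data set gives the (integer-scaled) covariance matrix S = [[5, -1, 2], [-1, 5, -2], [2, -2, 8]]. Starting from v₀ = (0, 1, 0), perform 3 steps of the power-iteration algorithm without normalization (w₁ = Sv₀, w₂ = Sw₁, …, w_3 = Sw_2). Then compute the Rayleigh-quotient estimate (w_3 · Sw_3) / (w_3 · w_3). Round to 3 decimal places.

w1 = Sv₀ = (-1, 5, -2)
w2 = Sw1 = (-14, 30, -28)
w3 = Sw2 = (-156, 220, -312)
Sw3 = (-1624, 1880, -3248)
w3·Sw3 = (-156)·(-1624) + 220·1880 + (-312)·(-3248) = 1680320; w3·w3 = (-156)·(-156) + 220·220 + (-312)·(-312) = 170080
λ ≈ 1680320/170080 = 9.880

λ ≈ 9.880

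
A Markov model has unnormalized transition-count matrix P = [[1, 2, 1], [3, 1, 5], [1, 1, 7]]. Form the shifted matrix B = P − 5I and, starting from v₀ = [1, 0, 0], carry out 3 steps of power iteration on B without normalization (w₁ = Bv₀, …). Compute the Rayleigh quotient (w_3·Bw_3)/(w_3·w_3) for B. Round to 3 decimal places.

B = P − 5I has rows (-4, 2, 1); (3, -4, 5); (1, 1, 2)
w1 = Bv₀ = ((-4)·1 + 2·0 + 1·0; 3·1 + (-4)·0 + 5·0; 1·1 + 1·0 + 2·0) = (-4, 3, 1)
w2 = Bw1 = ((-4)·(-4) + 2·3 + 1·1; 3·(-4) + (-4)·3 + 5·1; 1·(-4) + 1·3 + 2·1) = (23, -19, 1)
w3 = Bw2 = (-129, 150, 6)
Bw3 = (822, -957, 33)
w3·Bw3 = -249390; w3·w3 = 39177; μ ≈ -249390/39177 = -6.366

-6.366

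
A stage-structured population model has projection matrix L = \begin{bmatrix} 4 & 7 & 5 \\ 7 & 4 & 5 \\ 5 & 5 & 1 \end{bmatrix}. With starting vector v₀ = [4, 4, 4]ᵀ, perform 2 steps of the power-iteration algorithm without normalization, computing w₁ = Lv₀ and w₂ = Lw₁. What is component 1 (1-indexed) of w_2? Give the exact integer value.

w1 = Lv₀ = (4·4 + 7·4 + 5·4; 7·4 + 4·4 + 5·4; 5·4 + 5·4 + 1·4) = (64, 64, 44)
w2 = Lw1 = (4·64 + 7·64 + 5·44; 7·64 + 4·64 + 5·44; 5·64 + 5·64 + 1·44) = (924, 924, 684)
The requested component of w2 is 924.

924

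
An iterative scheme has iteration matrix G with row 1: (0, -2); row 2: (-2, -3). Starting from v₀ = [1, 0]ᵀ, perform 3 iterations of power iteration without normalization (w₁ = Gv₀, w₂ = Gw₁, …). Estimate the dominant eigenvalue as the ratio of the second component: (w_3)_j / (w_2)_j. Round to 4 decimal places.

-4.3333

w1 = Gv₀ = (0, -2)
w2 = Gw1 = (4, 6)
w3 = Gw2 = (-12, -26)
Ratio at component: -26 / 6 = -4.3333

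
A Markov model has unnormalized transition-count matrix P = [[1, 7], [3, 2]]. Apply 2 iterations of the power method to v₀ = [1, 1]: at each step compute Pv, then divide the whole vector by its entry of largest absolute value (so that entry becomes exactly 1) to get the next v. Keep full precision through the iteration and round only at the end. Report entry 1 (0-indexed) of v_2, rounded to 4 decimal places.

0.7907

Pv0 = (8.00000, 5.00000); divide by 8.00000 → v1 = (1.00000, 0.62500)
Pv1 = (5.37500, 4.25000); divide by 5.37500 → v2 = (1.00000, 0.79070)
Requested entry of v2: 34/43 = 0.7907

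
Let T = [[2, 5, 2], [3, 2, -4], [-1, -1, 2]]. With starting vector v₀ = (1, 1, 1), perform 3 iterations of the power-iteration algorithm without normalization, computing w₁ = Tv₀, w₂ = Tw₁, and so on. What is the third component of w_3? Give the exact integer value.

-72

w1 = Tv₀ = (9, 1, 0)
w2 = Tw1 = (23, 29, -10)
w3 = Tw2 = (171, 167, -72)
The requested component of w3 is -72.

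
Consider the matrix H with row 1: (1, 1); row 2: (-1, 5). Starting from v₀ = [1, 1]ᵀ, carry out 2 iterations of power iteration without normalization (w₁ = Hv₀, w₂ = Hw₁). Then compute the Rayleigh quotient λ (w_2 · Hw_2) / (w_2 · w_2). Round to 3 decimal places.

λ ≈ 4.600

w1 = Hv₀ = (1·1 + 1·1; (-1)·1 + 5·1) = (2, 4)
w2 = Hw1 = (1·2 + 1·4; (-1)·2 + 5·4) = (6, 18)
Hw2 = (24, 84)
w2·Hw2 = 6·24 + 18·84 = 1656; w2·w2 = 6·6 + 18·18 = 360
λ ≈ 1656/360 = 4.600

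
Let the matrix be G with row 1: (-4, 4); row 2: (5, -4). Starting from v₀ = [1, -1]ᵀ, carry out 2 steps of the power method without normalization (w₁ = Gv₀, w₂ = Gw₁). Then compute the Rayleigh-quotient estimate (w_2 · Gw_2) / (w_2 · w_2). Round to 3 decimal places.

w1 = Gv₀ = (-8, 9)
w2 = Gw1 = (68, -76)
Gw2 = (-576, 644)
w2·Gw2 = 68·(-576) + (-76)·644 = -88112; w2·w2 = 68·68 + (-76)·(-76) = 10400
λ ≈ -88112/10400 = -8.472

λ ≈ -8.472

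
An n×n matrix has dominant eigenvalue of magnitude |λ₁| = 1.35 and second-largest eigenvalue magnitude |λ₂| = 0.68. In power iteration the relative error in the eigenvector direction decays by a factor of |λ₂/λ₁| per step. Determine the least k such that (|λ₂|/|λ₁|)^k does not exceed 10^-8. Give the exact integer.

|λ₂/λ₁| = 0.68/1.35 = 0.50370
Need k ≥ ln(10^-8) / ln(0.50370) = -18.4207 / -0.6858 ≈ 26.861
Smallest integer k satisfying the bound: 27

27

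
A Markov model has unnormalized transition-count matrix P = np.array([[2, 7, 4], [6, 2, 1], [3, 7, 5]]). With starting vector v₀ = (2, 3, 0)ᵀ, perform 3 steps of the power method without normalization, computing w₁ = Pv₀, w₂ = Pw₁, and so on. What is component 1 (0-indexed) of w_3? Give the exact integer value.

2466

w1 = Pv₀ = (2·2 + 7·3 + 4·0; 6·2 + 2·3 + 1·0; 3·2 + 7·3 + 5·0) = (25, 18, 27)
w2 = Pw1 = (2·25 + 7·18 + 4·27; 6·25 + 2·18 + 1·27; 3·25 + 7·18 + 5·27) = (284, 213, 336)
w3 = Pw2 = (3403, 2466, 4023)
The requested component of w3 is 2466.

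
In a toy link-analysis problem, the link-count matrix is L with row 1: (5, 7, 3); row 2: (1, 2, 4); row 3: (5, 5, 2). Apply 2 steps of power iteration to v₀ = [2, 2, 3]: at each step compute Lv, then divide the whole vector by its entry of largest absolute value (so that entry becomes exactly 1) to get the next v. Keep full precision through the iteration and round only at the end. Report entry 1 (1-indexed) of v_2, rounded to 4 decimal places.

Lv0 = (33.00000, 18.00000, 26.00000); divide by 33.00000 → v1 = (1.00000, 0.54545, 0.78788)
Lv1 = (11.18182, 5.24242, 9.30303); divide by 11.18182 → v2 = (1.00000, 0.46883, 0.83198)
Requested entry of v2: 369/369 = 1.0000

1.0000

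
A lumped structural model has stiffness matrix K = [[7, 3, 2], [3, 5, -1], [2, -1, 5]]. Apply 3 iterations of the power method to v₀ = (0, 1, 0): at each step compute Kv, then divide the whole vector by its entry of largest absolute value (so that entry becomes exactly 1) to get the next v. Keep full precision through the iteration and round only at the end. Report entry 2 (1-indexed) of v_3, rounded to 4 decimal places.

Kv0 = (3.00000, 5.00000, -1.00000); divide by 5.00000 → v1 = (0.60000, 1.00000, -0.20000)
Kv1 = (6.80000, 7.00000, -0.80000); divide by 7.00000 → v2 = (0.97143, 1.00000, -0.11429)
Kv2 = (9.57143, 8.02857, 0.37143); divide by 9.57143 → v3 = (1.00000, 0.83881, 0.03881)
Requested entry of v3: 281/335 = 0.8388

0.8388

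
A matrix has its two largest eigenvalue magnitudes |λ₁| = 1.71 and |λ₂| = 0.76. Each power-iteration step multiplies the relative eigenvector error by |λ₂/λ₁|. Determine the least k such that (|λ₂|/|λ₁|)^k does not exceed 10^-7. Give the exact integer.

20

|λ₂/λ₁| = 0.76/1.71 = 0.44444
Need k ≥ ln(10^-7) / ln(0.44444) = -16.1181 / -0.8109 ≈ 19.876
Smallest integer k satisfying the bound: 20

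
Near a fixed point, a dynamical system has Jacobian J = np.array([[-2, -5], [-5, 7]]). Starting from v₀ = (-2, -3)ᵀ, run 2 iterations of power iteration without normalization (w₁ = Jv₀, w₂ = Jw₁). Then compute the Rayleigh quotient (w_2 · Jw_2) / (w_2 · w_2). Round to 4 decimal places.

7.8917

w1 = Jv₀ = ((-2)·(-2) + (-5)·(-3); (-5)·(-2) + 7·(-3)) = (19, -11)
w2 = Jw1 = ((-2)·19 + (-5)·(-11); (-5)·19 + 7·(-11)) = (17, -172)
Jw2 = (826, -1289)
w2·Jw2 = 17·826 + (-172)·(-1289) = 235750; w2·w2 = 17·17 + (-172)·(-172) = 29873
λ ≈ 235750/29873 = 7.8917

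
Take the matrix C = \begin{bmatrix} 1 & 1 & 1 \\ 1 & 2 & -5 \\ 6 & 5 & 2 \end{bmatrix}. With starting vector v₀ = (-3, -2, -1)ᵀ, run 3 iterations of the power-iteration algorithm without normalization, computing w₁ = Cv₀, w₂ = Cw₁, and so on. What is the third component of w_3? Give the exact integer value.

w1 = Cv₀ = (1·(-3) + 1·(-2) + 1·(-1); 1·(-3) + 2·(-2) + (-5)·(-1); 6·(-3) + 5·(-2) + 2·(-1)) = (-6, -2, -30)
w2 = Cw1 = (1·(-6) + 1·(-2) + 1·(-30); 1·(-6) + 2·(-2) + (-5)·(-30); 6·(-6) + 5·(-2) + 2·(-30)) = (-38, 140, -106)
w3 = Cw2 = (-4, 772, 260)
The requested component of w3 is 260.

260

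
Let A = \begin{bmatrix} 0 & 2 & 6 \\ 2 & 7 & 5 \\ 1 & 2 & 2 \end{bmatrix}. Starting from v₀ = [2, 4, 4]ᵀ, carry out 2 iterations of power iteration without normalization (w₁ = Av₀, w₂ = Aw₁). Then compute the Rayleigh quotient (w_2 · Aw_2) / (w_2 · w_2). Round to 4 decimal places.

λ ≈ 9.4957

w1 = Av₀ = (0·2 + 2·4 + 6·4; 2·2 + 7·4 + 5·4; 1·2 + 2·4 + 2·4) = (32, 52, 18)
w2 = Aw1 = (0·32 + 2·52 + 6·18; 2·32 + 7·52 + 5·18; 1·32 + 2·52 + 2·18) = (212, 518, 172)
Aw2 = (2068, 4910, 1592)
w2·Aw2 = 212·2068 + 518·4910 + 172·1592 = 3255620; w2·w2 = 212·212 + 518·518 + 172·172 = 342852
λ ≈ 3255620/342852 = 9.4957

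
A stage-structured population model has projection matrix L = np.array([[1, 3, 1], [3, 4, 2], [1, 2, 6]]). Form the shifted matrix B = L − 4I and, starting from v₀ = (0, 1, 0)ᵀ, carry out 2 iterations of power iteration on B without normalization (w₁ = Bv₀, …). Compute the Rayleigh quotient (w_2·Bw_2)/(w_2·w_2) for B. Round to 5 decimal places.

B = L − 4I has rows (-3, 3, 1); (3, 0, 2); (1, 2, 2)
w1 = Bv₀ = ((-3)·0 + 3·1 + 1·0; 3·0 + 0·1 + 2·0; 1·0 + 2·1 + 2·0) = (3, 0, 2)
w2 = Bw1 = ((-3)·3 + 3·0 + 1·2; 3·3 + 0·0 + 2·2; 1·3 + 2·0 + 2·2) = (-7, 13, 7)
Bw2 = (67, -7, 33)
w2·Bw2 = -329; w2·w2 = 267; μ ≈ -329/267 = -1.23221

μ ≈ -1.23221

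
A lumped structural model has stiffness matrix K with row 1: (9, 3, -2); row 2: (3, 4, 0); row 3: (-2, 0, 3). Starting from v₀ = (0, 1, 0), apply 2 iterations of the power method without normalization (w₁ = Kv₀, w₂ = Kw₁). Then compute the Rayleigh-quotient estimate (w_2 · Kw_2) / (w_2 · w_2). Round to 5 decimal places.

λ ≈ 10.57883

w1 = Kv₀ = (9·0 + 3·1 + (-2)·0; 3·0 + 4·1 + 0·0; (-2)·0 + 0·1 + 3·0) = (3, 4, 0)
w2 = Kw1 = (9·3 + 3·4 + (-2)·0; 3·3 + 4·4 + 0·0; (-2)·3 + 0·4 + 3·0) = (39, 25, -6)
Kw2 = (438, 217, -96)
w2·Kw2 = 39·438 + 25·217 + (-6)·(-96) = 23083; w2·w2 = 39·39 + 25·25 + (-6)·(-6) = 2182
λ ≈ 23083/2182 = 10.57883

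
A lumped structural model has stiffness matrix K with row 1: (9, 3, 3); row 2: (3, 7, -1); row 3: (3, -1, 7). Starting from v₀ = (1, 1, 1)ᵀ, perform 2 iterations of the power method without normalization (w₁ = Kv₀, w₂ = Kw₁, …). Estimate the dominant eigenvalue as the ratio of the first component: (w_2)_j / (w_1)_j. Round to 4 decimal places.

λ ≈ 12.6000

w1 = Kv₀ = (9·1 + 3·1 + 3·1; 3·1 + 7·1 + (-1)·1; 3·1 + (-1)·1 + 7·1) = (15, 9, 9)
w2 = Kw1 = (9·15 + 3·9 + 3·9; 3·15 + 7·9 + (-1)·9; 3·15 + (-1)·9 + 7·9) = (189, 99, 99)
Ratio at component: 189 / 15 = 12.6000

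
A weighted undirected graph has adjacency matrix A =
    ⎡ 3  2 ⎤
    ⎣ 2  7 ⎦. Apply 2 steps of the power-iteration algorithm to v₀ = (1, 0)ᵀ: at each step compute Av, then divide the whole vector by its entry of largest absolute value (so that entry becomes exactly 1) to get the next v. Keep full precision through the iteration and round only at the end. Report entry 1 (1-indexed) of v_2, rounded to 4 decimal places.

0.6500

Av0 = (3.00000, 2.00000); divide by 3.00000 → v1 = (1.00000, 0.66667)
Av1 = (4.33333, 6.66667); divide by 6.66667 → v2 = (0.65000, 1.00000)
Requested entry of v2: 13/20 = 0.6500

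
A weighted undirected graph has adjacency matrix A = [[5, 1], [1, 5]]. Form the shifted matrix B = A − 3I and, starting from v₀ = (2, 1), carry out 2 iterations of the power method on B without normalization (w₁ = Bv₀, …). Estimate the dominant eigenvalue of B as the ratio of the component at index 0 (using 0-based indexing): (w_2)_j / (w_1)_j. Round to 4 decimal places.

B = A − 3I has rows (2, 1); (1, 2)
w1 = Bv₀ = (2·2 + 1·1; 1·2 + 2·1) = (5, 4)
w2 = Bw1 = (2·5 + 1·4; 1·5 + 2·4) = (14, 13)
Ratio: 14/5 = 2.8000

2.8000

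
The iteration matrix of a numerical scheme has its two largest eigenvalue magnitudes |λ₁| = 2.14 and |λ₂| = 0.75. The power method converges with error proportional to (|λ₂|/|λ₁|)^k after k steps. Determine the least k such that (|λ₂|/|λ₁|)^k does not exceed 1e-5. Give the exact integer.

|λ₂/λ₁| = 0.75/2.14 = 0.35047
Need k ≥ ln(1e-5) / ln(0.35047) = -11.5129 / -1.0485 ≈ 10.981
Smallest integer k satisfying the bound: 11

11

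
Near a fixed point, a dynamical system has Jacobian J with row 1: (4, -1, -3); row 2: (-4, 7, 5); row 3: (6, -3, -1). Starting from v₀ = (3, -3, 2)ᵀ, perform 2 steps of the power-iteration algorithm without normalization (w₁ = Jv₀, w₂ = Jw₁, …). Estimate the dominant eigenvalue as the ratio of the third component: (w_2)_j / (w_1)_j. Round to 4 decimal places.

λ ≈ 3.9200

w1 = Jv₀ = (4·3 + (-1)·(-3) + (-3)·2; (-4)·3 + 7·(-3) + 5·2; 6·3 + (-3)·(-3) + (-1)·2) = (9, -23, 25)
w2 = Jw1 = (4·9 + (-1)·(-23) + (-3)·25; (-4)·9 + 7·(-23) + 5·25; 6·9 + (-3)·(-23) + (-1)·25) = (-16, -72, 98)
Ratio at component: 98 / 25 = 3.9200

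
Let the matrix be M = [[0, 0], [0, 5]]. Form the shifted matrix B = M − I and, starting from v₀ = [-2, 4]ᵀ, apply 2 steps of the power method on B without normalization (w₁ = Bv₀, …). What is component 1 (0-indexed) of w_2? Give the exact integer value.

64

B = M − I has rows (-1, 0); (0, 4)
w1 = Bv₀ = ((-1)·(-2) + 0·4; 0·(-2) + 4·4) = (2, 16)
w2 = Bw1 = ((-1)·2 + 0·16; 0·2 + 4·16) = (-2, 64)
Requested component of w2: 64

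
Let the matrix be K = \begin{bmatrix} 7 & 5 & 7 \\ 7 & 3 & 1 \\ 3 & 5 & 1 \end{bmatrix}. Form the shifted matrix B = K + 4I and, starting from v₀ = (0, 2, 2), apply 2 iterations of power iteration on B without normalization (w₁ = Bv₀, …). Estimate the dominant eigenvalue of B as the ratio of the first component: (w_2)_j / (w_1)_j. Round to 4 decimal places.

μ ≈ 20.1667

B = K + 4I has rows (11, 5, 7); (7, 7, 1); (3, 5, 5)
w1 = Bv₀ = (24, 16, 20)
w2 = Bw1 = (484, 300, 252)
Ratio: 484/24 = 20.1667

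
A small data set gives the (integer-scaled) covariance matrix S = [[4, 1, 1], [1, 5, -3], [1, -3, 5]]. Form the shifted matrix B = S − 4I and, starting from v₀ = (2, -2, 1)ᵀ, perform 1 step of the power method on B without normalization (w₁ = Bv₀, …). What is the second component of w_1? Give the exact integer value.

B = S − 4I has rows (0, 1, 1); (1, 1, -3); (1, -3, 1)
w1 = Bv₀ = (0·2 + 1·(-2) + 1·1; 1·2 + 1·(-2) + (-3)·1; 1·2 + (-3)·(-2) + 1·1) = (-1, -3, 9)
Requested component of w1: -3

-3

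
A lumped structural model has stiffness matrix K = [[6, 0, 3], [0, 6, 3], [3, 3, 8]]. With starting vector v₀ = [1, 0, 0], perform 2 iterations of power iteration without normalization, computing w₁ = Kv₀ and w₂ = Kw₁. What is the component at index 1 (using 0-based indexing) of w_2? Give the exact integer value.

w1 = Kv₀ = (6·1 + 0·0 + 3·0; 0·1 + 6·0 + 3·0; 3·1 + 3·0 + 8·0) = (6, 0, 3)
w2 = Kw1 = (6·6 + 0·0 + 3·3; 0·6 + 6·0 + 3·3; 3·6 + 3·0 + 8·3) = (45, 9, 42)
The requested component of w2 is 9.

9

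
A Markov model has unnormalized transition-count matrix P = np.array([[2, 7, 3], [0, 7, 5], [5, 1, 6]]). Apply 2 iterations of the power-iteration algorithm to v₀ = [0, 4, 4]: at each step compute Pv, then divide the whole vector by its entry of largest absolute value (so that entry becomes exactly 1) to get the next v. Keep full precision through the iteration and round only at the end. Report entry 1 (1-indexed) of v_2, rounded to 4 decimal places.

1.0000

Pv0 = (40.00000, 48.00000, 28.00000); divide by 48.00000 → v1 = (0.83333, 1.00000, 0.58333)
Pv1 = (10.41667, 9.91667, 8.66667); divide by 10.41667 → v2 = (1.00000, 0.95200, 0.83200)
Requested entry of v2: 500/500 = 1.0000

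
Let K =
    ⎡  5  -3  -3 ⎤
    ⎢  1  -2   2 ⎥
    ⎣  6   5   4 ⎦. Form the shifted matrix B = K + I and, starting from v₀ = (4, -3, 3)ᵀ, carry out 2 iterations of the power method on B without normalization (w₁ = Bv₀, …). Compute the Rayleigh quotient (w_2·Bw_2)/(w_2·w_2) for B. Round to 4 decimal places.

6.2832

B = K + I has rows (6, -3, -3); (1, -1, 2); (6, 5, 5)
w1 = Bv₀ = (6·4 + (-3)·(-3) + (-3)·3; 1·4 + (-1)·(-3) + 2·3; 6·4 + 5·(-3) + 5·3) = (24, 13, 24)
w2 = Bw1 = (6·24 + (-3)·13 + (-3)·24; 1·24 + (-1)·13 + 2·24; 6·24 + 5·13 + 5·24) = (33, 59, 329)
Bw2 = (-966, 632, 2138)
w2·Bw2 = 708812; w2·w2 = 112811; μ ≈ 708812/112811 = 6.2832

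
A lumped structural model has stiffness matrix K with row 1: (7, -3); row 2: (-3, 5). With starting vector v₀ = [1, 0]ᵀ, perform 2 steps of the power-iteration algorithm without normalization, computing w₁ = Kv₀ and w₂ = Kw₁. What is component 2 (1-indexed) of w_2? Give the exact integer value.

-36

w1 = Kv₀ = (7·1 + (-3)·0; (-3)·1 + 5·0) = (7, -3)
w2 = Kw1 = (7·7 + (-3)·(-3); (-3)·7 + 5·(-3)) = (58, -36)
The requested component of w2 is -36.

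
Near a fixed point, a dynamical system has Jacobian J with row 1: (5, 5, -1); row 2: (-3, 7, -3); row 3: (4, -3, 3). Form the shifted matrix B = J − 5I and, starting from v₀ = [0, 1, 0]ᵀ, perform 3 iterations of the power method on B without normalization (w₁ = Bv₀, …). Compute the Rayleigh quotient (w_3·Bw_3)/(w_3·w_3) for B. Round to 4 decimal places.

B = J − 5I has rows (0, 5, -1); (-3, 2, -3); (4, -3, -2)
w1 = Bv₀ = (5, 2, -3)
w2 = Bw1 = (13, -2, 20)
w3 = Bw2 = (-30, -103, 18)
Bw3 = (-533, -170, 153)
w3·Bw3 = 36254; w3·w3 = 11833; μ ≈ 36254/11833 = 3.0638

3.0638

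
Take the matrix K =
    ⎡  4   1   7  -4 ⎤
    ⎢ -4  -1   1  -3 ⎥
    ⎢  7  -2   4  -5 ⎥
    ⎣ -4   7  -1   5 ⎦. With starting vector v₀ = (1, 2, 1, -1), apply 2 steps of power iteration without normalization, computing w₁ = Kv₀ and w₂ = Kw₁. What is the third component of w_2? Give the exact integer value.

w1 = Kv₀ = (4·1 + 1·2 + 7·1 + (-4)·(-1); (-4)·1 + (-1)·2 + 1·1 + (-3)·(-1); 7·1 + (-2)·2 + 4·1 + (-5)·(-1); (-4)·1 + 7·2 + (-1)·1 + 5·(-1)) = (17, -2, 12, 4)
w2 = Kw1 = (4·17 + 1·(-2) + 7·12 + (-4)·4; (-4)·17 + (-1)·(-2) + 1·12 + (-3)·4; 7·17 + (-2)·(-2) + 4·12 + (-5)·4; (-4)·17 + 7·(-2) + (-1)·12 + 5·4) = (134, -66, 151, -74)
The requested component of w2 is 151.

151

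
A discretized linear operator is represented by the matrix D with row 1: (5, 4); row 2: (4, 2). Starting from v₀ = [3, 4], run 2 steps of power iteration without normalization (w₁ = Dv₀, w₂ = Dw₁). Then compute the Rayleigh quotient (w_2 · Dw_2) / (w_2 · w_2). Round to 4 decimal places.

w1 = Dv₀ = (31, 20)
w2 = Dw1 = (235, 164)
Dw2 = (1831, 1268)
w2·Dw2 = 235·1831 + 164·1268 = 638237; w2·w2 = 235·235 + 164·164 = 82121
λ ≈ 638237/82121 = 7.7719

7.7719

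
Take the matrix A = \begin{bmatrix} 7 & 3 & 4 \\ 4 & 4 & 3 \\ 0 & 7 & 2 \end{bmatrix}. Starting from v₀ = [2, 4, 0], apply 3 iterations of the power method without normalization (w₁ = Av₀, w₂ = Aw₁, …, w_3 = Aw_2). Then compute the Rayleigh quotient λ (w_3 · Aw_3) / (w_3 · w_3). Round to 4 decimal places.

w1 = Av₀ = (7·2 + 3·4 + 4·0; 4·2 + 4·4 + 3·0; 0·2 + 7·4 + 2·0) = (26, 24, 28)
w2 = Aw1 = (7·26 + 3·24 + 4·28; 4·26 + 4·24 + 3·28; 0·26 + 7·24 + 2·28) = (366, 284, 224)
w3 = Aw2 = (4310, 3272, 2436)
Aw3 = (49730, 37636, 27776)
w3·Aw3 = 4310·49730 + 3272·37636 + 2436·27776 = 405143628; w3·w3 = 4310·4310 + 3272·3272 + 2436·2436 = 35216180
λ ≈ 405143628/35216180 = 11.5045

λ ≈ 11.5045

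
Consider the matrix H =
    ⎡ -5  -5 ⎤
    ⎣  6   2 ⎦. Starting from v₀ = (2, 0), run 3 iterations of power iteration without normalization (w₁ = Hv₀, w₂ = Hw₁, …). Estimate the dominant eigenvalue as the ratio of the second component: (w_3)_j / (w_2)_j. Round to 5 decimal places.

w1 = Hv₀ = (-10, 12)
w2 = Hw1 = (-10, -36)
w3 = Hw2 = (230, -132)
Ratio at component: -132 / -36 = 3.66667

λ ≈ 3.66667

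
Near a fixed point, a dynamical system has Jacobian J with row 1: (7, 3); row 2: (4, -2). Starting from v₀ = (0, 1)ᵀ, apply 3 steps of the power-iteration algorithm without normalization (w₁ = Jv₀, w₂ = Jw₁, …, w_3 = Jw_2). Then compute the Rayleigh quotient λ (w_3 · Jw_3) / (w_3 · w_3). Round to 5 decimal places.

λ ≈ 7.94788

w1 = Jv₀ = (7·0 + 3·1; 4·0 + (-2)·1) = (3, -2)
w2 = Jw1 = (7·3 + 3·(-2); 4·3 + (-2)·(-2)) = (15, 16)
w3 = Jw2 = (153, 28)
Jw3 = (1155, 556)
w3·Jw3 = 153·1155 + 28·556 = 192283; w3·w3 = 153·153 + 28·28 = 24193
λ ≈ 192283/24193 = 7.94788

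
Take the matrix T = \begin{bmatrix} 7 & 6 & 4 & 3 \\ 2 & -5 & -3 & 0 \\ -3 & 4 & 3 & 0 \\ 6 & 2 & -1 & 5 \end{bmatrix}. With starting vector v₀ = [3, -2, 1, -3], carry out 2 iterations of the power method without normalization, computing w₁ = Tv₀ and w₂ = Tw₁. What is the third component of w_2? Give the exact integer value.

-2

w1 = Tv₀ = (7·3 + 6·(-2) + 4·1 + 3·(-3); 2·3 + (-5)·(-2) + (-3)·1 + 0·(-3); (-3)·3 + 4·(-2) + 3·1 + 0·(-3); 6·3 + 2·(-2) + (-1)·1 + 5·(-3)) = (4, 13, -14, -2)
w2 = Tw1 = (7·4 + 6·13 + 4·(-14) + 3·(-2); 2·4 + (-5)·13 + (-3)·(-14) + 0·(-2); (-3)·4 + 4·13 + 3·(-14) + 0·(-2); 6·4 + 2·13 + (-1)·(-14) + 5·(-2)) = (44, -15, -2, 54)
The requested component of w2 is -2.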